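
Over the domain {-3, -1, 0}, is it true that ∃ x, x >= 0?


Evaluate the predicate on each element: -3:F, -1:F, 0:T.
Witness x = 0 satisfies the predicate.

T


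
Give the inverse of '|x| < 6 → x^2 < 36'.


The inverse of (P → Q) is (¬P → ¬Q). It is equivalent to the converse, not to the original.
Here P = '|x| < 6' and Q = 'x^2 < 36'.

If not (|x| < 6), then not (x^2 < 36).


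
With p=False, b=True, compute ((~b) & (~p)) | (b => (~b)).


Substitute p=False, b=True:
~b = False
~p = True
(~b) & (~p) = False & True = False
~b = False
b => (~b) = True => False = False
((~b) & (~p)) | (b => (~b)) = False | False = False

False


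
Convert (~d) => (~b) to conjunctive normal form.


Step 1: Rewrite (¬d) → (¬b) as ¬(¬d) ∨ (¬b).
Step 2: Eliminate any double negations (¬¬X = X).

d | (~b)


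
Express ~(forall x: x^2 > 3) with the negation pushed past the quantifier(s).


¬(forall x: φ) = exists x: ¬φ, and ¬(exists x: φ) = forall x: ¬φ.
Apply to the universal statement.

exists x: ~(x^2 > 3)


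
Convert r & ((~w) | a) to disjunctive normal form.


Step 1: Distribute ∧ over ∨: r ∧ ((¬w) ∨ a) = (r ∧ (¬w)) ∨ (r ∧ a).

(r & (~w)) | (r & a)


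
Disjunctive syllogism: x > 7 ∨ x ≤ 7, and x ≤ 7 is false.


Disjunctive syllogism: from (P ∨ Q) and ¬P, infer Q.
One disjunct, 'x ≤ 7', is ruled out; the other must hold.

x > 7


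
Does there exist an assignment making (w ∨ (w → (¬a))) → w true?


Search for a satisfying assignment over {a, w}.
Try a=F, w=T: the formula evaluates to T.
A satisfying assignment exists.

Satisfiable.


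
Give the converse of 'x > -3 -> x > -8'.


The converse of (P → Q) is (Q → P). It is not in general equivalent to the original.
Here P = 'x > -3' and Q = 'x > -8'.

If x > -8, then x > -3.


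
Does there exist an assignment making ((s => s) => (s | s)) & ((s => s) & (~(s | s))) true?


Check all 2 assignments over {s}:
s | φ
-----
False | False
True | False
No assignment makes the formula true.

Unsatisfiable.


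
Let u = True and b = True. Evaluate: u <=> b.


Biconditional is true when both operands have the same truth value.
Substitute: u=True, b=True.
True <=> True evaluates to True.

True


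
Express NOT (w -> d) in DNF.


Step 1: Rewrite implication then negate: ¬(¬w ∨ d) = w ∧ ¬d.

w AND (NOT d)


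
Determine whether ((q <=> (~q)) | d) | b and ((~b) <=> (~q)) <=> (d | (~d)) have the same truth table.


Compare truth tables:
b | d | q | φ | ψ
-----------------
False | False | False | False | True
True | False | False | True | False
False | True | False | True | True
True | True | False | True | False
False | False | True | False | False
True | False | True | True | True
False | True | True | True | False
True | True | True | True | True
They differ at row 1 (b=False, d=False, q=False): φ=False but ψ=True.

No, they are not logically equivalent.


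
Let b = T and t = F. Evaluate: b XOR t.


Exclusive or is true when exactly one operand is true.
Substitute: b=T, t=F.
T XOR F evaluates to T.

T


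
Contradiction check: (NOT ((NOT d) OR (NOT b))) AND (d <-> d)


Truth table over {b, d}:
b | d | φ
---------
F | F | F
T | F | F
F | T | F
T | T | T
Satisfying assignment at row 4: b=T, d=T gives T.

No, it is not a contradiction.


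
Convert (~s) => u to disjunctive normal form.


Step 1: Rewrite (¬s) → u as ¬(¬s) ∨ u.
Step 2: Eliminate any double negations (¬¬X = X).

s | u


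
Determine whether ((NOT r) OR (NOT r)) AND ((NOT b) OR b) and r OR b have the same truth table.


Compare truth tables:
b | r | φ | ψ
-------------
F | F | T | F
T | F | T | T
F | T | F | T
T | T | F | T
They differ at row 1 (b=F, r=F): φ=T but ψ=F.

No, they are not logically equivalent.


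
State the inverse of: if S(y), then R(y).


The inverse of (P → Q) is (¬P → ¬Q). It is equivalent to the converse, not to the original.
Here P = 'S(y)' and Q = 'R(y)'.

If not (S(y)), then not (R(y)).


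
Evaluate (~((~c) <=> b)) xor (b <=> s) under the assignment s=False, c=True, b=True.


Substitute s=False, c=True, b=True:
~c = False
(~c) <=> b = False <=> True = False
~((~c) <=> b) = True
b <=> s = True <=> False = False
(~((~c) <=> b)) xor (b <=> s) = True xor False = True

True


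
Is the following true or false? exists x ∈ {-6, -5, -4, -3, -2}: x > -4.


Evaluate the predicate on each element: -6:False, -5:False, -4:False, -3:True, -2:True.
Witness x = -3 satisfies the predicate.

True


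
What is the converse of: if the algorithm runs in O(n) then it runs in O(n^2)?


The converse of (P → Q) is (Q → P). It is not in general equivalent to the original.
Here P = 'the algorithm runs in O(n)' and Q = 'it runs in O(n^2)'.

If it runs in O(n^2), then the algorithm runs in O(n).


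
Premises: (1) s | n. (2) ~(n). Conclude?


Disjunctive syllogism: from (P ∨ Q) and ¬P, infer Q.
One disjunct, 'n', is ruled out; the other must hold.

s


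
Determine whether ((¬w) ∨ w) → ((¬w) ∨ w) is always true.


Build the truth table over {w}:
w | φ
-----
F | T
T | T
Every row evaluates to true.

Yes, it is a tautology.


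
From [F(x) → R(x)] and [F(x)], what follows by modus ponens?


Modus ponens: from (P → Q) and P, infer Q.
P = 'F(x)' is asserted, and P → Q holds, so Q follows.

R(x).


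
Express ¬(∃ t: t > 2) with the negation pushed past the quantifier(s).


¬(∀ x: φ) = ∃ x: ¬φ, and ¬(∃ x: φ) = ∀ x: ¬φ.
Apply to the existential statement.

∀ t: ¬(t > 2)


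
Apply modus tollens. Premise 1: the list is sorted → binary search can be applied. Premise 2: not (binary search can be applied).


Modus tollens: from (P → Q) and ¬Q, infer ¬P.
Q = 'binary search can be applied' is denied; since P → Q, P must also fail.

Not (the list is sorted).


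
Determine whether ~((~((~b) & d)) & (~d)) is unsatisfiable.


Truth table over {b, d}:
b | d | φ
---------
False | False | False
True | False | False
False | True | True
True | True | True
Satisfying assignment at row 3: b=False, d=True gives True.

No, it is not a contradiction.


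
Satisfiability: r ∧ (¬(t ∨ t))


Search for a satisfying assignment over {r, t}.
Try r=T, t=F: the formula evaluates to T.
A satisfying assignment exists.

Satisfiable.


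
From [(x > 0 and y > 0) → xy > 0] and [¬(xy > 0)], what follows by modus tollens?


Modus tollens: from (P → Q) and ¬Q, infer ¬P.
Q = 'xy > 0' is denied; since P → Q, P must also fail.

Not ((x > 0 and y > 0)).


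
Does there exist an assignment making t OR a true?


Search for a satisfying assignment over {a, t}.
Try a=T, t=F: the formula evaluates to T.
A satisfying assignment exists.

Satisfiable.


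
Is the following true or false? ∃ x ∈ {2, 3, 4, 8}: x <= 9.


Evaluate the predicate on each element: 2:T, 3:T, 4:T, 8:T.
Witness x = 2 satisfies the predicate.

T


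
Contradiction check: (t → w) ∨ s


Truth table over {s, t, w}:
s | t | w | φ
-------------
F | F | F | T
T | F | F | T
F | T | F | F
T | T | F | T
F | F | T | T
T | F | T | T
F | T | T | T
T | T | T | T
Satisfying assignment at row 1: s=F, t=F, w=F gives T.

No, it is not a contradiction.


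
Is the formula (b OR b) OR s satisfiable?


Search for a satisfying assignment over {b, s}.
Try b=T, s=F: the formula evaluates to T.
A satisfying assignment exists.

Satisfiable.


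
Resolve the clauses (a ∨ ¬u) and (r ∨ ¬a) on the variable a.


The clauses contain complementary literals a and ¬a.
Resolution eliminates this pair and disjoins the remaining literals (merging duplicates).

(¬u ∨ r)


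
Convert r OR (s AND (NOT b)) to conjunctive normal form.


Step 1: Distribute ∨ over ∧: r ∨ (s ∧ (¬b)) = (r ∨ s) ∧ (r ∨ (¬b)).

(r OR s) AND (r OR (NOT b))


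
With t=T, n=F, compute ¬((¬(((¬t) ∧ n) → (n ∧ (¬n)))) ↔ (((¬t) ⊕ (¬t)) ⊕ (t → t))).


Substitute t=T, n=F:
… (earlier sub-steps elided)
n ∧ (¬n) = F ∧ T = F
((¬t) ∧ n) → (n ∧ (¬n)) = F → F = T
¬(((¬t) ∧ n) → (n ∧ (¬n))) = F
¬t = F
¬t = F
(¬t) ⊕ (¬t) = F ⊕ F = F
t → t = T → T = T
((¬t) ⊕ (¬t)) ⊕ (t → t) = F ⊕ T = T
(¬(((¬t) ∧ n) → (n ∧ (¬n)))) ↔ (((¬t) ⊕ (¬t)) ⊕ (t → t)) = F ↔ T = F
¬((¬(((¬t) ∧ n) → (n ∧ (¬n)))) ↔ (((¬t) ⊕ (¬t)) ⊕ (t → t))) = T

T


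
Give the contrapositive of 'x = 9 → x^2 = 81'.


The contrapositive of (P → Q) is (¬Q → ¬P); it is logically equivalent to the original.
Here P = 'x = 9' and Q = 'x^2 = 81'.

If not (x^2 = 81), then not (x = 9).


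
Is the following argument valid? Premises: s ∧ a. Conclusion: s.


This matches the form of conjunction elimination: the conclusion follows in every model of the premises.

Valid.


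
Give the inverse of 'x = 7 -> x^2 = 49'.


The inverse of (P → Q) is (¬P → ¬Q). It is equivalent to the converse, not to the original.
Here P = 'x = 7' and Q = 'x^2 = 49'.

If not (x = 7), then not (x^2 = 49).


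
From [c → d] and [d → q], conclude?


Hypothetical syllogism: from (P → Q) and (Q → R), infer (P → R).
Chain the two implications through the shared middle term 'd'.

c → q


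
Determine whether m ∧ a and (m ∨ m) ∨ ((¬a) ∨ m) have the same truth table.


Compare truth tables:
a | m | φ | ψ
-------------
F | F | F | T
T | F | F | F
F | T | F | T
T | T | T | T
They differ at row 1 (a=F, m=F): φ=F but ψ=T.

No, they are not logically equivalent.


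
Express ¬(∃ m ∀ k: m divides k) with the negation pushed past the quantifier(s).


Negation flips each quantifier (∀↔∃) and negates the inner predicate.
¬(∃ m ∀ k: φ) = ∀ m ∃ k: ¬φ.

∀ m ∃ k: ¬(m divides k)


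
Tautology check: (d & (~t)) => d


Build the truth table over {d, t}:
d | t | φ
---------
False | False | True
True | False | True
False | True | True
True | True | True
Every row evaluates to true.

Yes, it is a tautology.


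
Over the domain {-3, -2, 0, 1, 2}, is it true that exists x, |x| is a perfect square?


Evaluate the predicate on each element: -3:False, -2:False, 0:True, 1:True, 2:False.
Witness x = 0 satisfies the predicate.

True


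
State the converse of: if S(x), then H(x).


The converse of (P → Q) is (Q → P). It is not in general equivalent to the original.
Here P = 'S(x)' and Q = 'H(x)'.

If H(x), then S(x).


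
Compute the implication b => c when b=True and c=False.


Implication is false only when antecedent is true and consequent is false.
Substitute: b=True, c=False.
True => False evaluates to False.

False


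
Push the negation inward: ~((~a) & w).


De Morgan: the negation of a conjunction is the disjunction of the negations.
Distribute ~ across &, flipping it to |, and negate each literal.

a | (~w)


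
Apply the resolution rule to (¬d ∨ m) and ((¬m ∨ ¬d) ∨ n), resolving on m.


The clauses contain complementary literals m and ¬m.
Resolution eliminates this pair and disjoins the remaining literals (merging duplicates).

(¬d ∨ n)


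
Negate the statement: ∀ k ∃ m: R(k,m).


Negation flips each quantifier (∀↔∃) and negates the inner predicate.
¬(∀ k ∃ m: φ) = ∃ k ∀ m: ¬φ.

∃ k ∀ m: ¬(R(k,m))


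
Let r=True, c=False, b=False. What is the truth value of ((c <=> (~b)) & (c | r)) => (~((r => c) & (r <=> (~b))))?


Substitute r=True, c=False, b=False:
~b = True
c <=> (~b) = False <=> True = False
c | r = False | True = True
(c <=> (~b)) & (c | r) = False & True = False
r => c = True => False = False
~b = True
r <=> (~b) = True <=> True = True
(r => c) & (r <=> (~b)) = False & True = False
~((r => c) & (r <=> (~b))) = True
((c <=> (~b)) & (c | r)) => (~((r => c) & (r <=> (~b)))) = False => True = True

True


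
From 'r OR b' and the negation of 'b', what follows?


Disjunctive syllogism: from (P ∨ Q) and ¬P, infer Q.
One disjunct, 'b', is ruled out; the other must hold.

r


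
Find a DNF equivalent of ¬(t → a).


Step 1: Rewrite implication then negate: ¬(¬t ∨ a) = t ∧ ¬a.

t ∧ (¬a)


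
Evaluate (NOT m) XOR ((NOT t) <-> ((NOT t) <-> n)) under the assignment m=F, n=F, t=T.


Substitute m=F, n=F, t=T:
NOT m = T
NOT t = F
NOT t = F
(NOT t) <-> n = F <-> F = T
(NOT t) <-> ((NOT t) <-> n) = F <-> T = F
(NOT m) XOR ((NOT t) <-> ((NOT t) <-> n)) = T XOR F = T

T


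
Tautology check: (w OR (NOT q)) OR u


Build the truth table over {q, u, w}:
q | u | w | φ
-------------
F | F | F | T
T | F | F | F
F | T | F | T
T | T | F | T
F | F | T | T
T | F | T | T
F | T | T | T
T | T | T | T
Counterexample at row 2: with q=T, u=F, w=F, the formula is F.

No, it is not a tautology.


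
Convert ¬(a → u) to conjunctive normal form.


Step 1: Rewrite a → u as ¬a ∨ u.
Step 2: Negate: ¬(¬a ∨ u) = a ∧ ¬u (De Morgan + double negation).

a ∧ (¬u)


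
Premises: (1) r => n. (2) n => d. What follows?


Hypothetical syllogism: from (P → Q) and (Q → R), infer (P → R).
Chain the two implications through the shared middle term 'n'.

r => d


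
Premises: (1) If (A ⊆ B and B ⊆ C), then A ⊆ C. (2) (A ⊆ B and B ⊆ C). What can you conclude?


Modus ponens: from (P → Q) and P, infer Q.
P = '(A ⊆ B and B ⊆ C)' is asserted, and P → Q holds, so Q follows.

A ⊆ C.


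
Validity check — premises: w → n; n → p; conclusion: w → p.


This matches the form of hypothetical syllogism: the conclusion follows in every model of the premises.

Valid.


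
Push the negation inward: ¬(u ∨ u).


De Morgan: the negation of a disjunction is the conjunction of the negations.
Distribute ¬ across ∨, flipping it to ∧, and negate each literal.

(¬u) ∧ (¬u)


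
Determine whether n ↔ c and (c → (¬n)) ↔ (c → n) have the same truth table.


Compare truth tables:
c | n | φ | ψ
-------------
F | F | T | T
T | F | F | F
F | T | F | T
T | T | T | F
They differ at row 3 (c=F, n=T): φ=F but ψ=T.

No, they are not logically equivalent.


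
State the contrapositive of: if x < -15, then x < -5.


The contrapositive of (P → Q) is (¬Q → ¬P); it is logically equivalent to the original.
Here P = 'x < -15' and Q = 'x < -5'.

If not (x < -5), then not (x < -15).


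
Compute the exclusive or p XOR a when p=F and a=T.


Exclusive or is true when exactly one operand is true.
Substitute: p=F, a=T.
F XOR T evaluates to T.

T


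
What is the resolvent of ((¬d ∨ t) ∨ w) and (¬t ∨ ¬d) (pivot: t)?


The clauses contain complementary literals t and ¬t.
Resolution eliminates this pair and disjoins the remaining literals (merging duplicates).

(¬d ∨ w)


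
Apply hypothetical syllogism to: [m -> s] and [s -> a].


Hypothetical syllogism: from (P → Q) and (Q → R), infer (P → R).
Chain the two implications through the shared middle term 's'.

m -> a


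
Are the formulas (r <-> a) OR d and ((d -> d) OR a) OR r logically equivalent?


Compare truth tables:
a | d | r | φ | ψ
-----------------
F | F | F | T | T
T | F | F | F | T
F | T | F | T | T
T | T | F | T | T
F | F | T | F | T
T | F | T | T | T
F | T | T | T | T
T | T | T | T | T
They differ at row 2 (a=T, d=F, r=F): φ=F but ψ=T.

No, they are not logically equivalent.


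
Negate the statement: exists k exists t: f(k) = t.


Negation flips each quantifier (∀↔∃) and negates the inner predicate.
¬(exists k exists t: φ) = forall k forall t: ¬φ.

forall k forall t: ~(f(k) = t)


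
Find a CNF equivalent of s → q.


Step 1: Rewrite s → q as ¬s ∨ q.

(¬s) ∨ q


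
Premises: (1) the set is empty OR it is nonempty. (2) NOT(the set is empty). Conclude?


Disjunctive syllogism: from (P ∨ Q) and ¬P, infer Q.
One disjunct, 'the set is empty', is ruled out; the other must hold.

it is nonempty


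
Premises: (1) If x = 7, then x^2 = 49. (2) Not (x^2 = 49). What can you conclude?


Modus tollens: from (P → Q) and ¬Q, infer ¬P.
Q = 'x^2 = 49' is denied; since P → Q, P must also fail.

Not (x = 7).


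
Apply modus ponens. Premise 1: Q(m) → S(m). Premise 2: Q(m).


Modus ponens: from (P → Q) and P, infer Q.
P = 'Q(m)' is asserted, and P → Q holds, so Q follows.

S(m).


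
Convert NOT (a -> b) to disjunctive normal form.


Step 1: Rewrite implication then negate: ¬(¬a ∨ b) = a ∧ ¬b.

a AND (NOT b)


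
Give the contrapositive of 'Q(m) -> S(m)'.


The contrapositive of (P → Q) is (¬Q → ¬P); it is logically equivalent to the original.
Here P = 'Q(m)' and Q = 'S(m)'.

If not (S(m)), then not (Q(m)).


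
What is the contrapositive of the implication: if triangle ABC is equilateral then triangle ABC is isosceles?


The contrapositive of (P → Q) is (¬Q → ¬P); it is logically equivalent to the original.
Here P = 'triangle ABC is equilateral' and Q = 'triangle ABC is isosceles'.

If not (triangle ABC is isosceles), then not (triangle ABC is equilateral).


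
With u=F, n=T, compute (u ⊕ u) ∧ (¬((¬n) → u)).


Substitute u=F, n=T:
u ⊕ u = F ⊕ F = F
¬n = F
(¬n) → u = F → F = T
¬((¬n) → u) = F
(u ⊕ u) ∧ (¬((¬n) → u)) = F ∧ F = F

F


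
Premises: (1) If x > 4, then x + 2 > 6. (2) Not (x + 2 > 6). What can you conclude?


Modus tollens: from (P → Q) and ¬Q, infer ¬P.
Q = 'x + 2 > 6' is denied; since P → Q, P must also fail.

Not (x > 4).


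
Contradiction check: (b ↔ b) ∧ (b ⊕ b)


Truth table over {b}:
b | φ
-----
F | F
T | F
Every row is false.

Yes, it is a contradiction.


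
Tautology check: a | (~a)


Build the truth table over {a}:
a | φ
-----
False | True
True | True
Every row evaluates to true.

Yes, it is a tautology.


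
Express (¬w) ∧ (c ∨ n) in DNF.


Step 1: Distribute ∧ over ∨: (¬w) ∧ (c ∨ n) = ((¬w) ∧ c) ∨ ((¬w) ∧ n).

((¬w) ∧ c) ∨ ((¬w) ∧ n)


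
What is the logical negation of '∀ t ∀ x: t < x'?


Negation flips each quantifier (∀↔∃) and negates the inner predicate.
¬(∀ t ∀ x: φ) = ∃ t ∃ x: ¬φ.

∃ t ∃ x: ¬(t < x)


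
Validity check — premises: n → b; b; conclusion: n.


This is affirming the consequent (fallacy). There exist truth assignments where the premises are all true but the conclusion is false.

Invalid.


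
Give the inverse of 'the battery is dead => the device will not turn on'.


The inverse of (P → Q) is (¬P → ¬Q). It is equivalent to the converse, not to the original.
Here P = 'the battery is dead' and Q = 'the device will not turn on'.

If not (the battery is dead), then not (the device will not turn on).


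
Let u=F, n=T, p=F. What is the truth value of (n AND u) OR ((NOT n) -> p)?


Substitute u=F, n=T, p=F:
n AND u = T AND F = F
NOT n = F
(NOT n) -> p = F -> F = T
(n AND u) OR ((NOT n) -> p) = F OR T = T

T


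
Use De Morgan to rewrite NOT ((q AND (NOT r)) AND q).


De Morgan: the negation of a conjunction is the disjunction of the negations.
Distribute NOT across AND, flipping it to OR, and negate each literal.

((NOT q) OR r) OR (NOT q)


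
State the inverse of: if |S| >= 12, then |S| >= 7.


The inverse of (P → Q) is (¬P → ¬Q). It is equivalent to the converse, not to the original.
Here P = '|S| >= 12' and Q = '|S| >= 7'.

If not (|S| >= 12), then not (|S| >= 7).


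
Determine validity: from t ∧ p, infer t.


This matches the form of conjunction elimination: the conclusion follows in every model of the premises.

Valid.


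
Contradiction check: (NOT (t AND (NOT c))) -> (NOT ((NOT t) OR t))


Truth table over {c, t}:
c | t | φ
---------
F | F | F
T | F | F
F | T | T
T | T | F
Satisfying assignment at row 3: c=F, t=T gives T.

No, it is not a contradiction.


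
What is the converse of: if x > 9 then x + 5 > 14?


The converse of (P → Q) is (Q → P). It is not in general equivalent to the original.
Here P = 'x > 9' and Q = 'x + 5 > 14'.

If x + 5 > 14, then x > 9.


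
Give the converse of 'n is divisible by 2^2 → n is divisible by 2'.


The converse of (P → Q) is (Q → P). It is not in general equivalent to the original.
Here P = 'n is divisible by 2^2' and Q = 'n is divisible by 2'.

If n is divisible by 2, then n is divisible by 2^2.


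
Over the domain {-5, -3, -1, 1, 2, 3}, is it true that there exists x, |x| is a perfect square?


Evaluate the predicate on each element: -5:F, -3:F, -1:T, 1:T, 2:F, 3:F.
Witness x = -1 satisfies the predicate.

T


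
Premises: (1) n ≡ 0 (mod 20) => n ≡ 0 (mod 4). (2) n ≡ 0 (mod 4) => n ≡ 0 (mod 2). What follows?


Hypothetical syllogism: from (P → Q) and (Q → R), infer (P → R).
Chain the two implications through the shared middle term 'n ≡ 0 (mod 4)'.

n ≡ 0 (mod 20) => n ≡ 0 (mod 2)


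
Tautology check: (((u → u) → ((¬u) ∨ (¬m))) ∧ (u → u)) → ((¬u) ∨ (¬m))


Build the truth table over {m, u}:
m | u | φ
---------
F | F | T
T | F | T
F | T | T
T | T | T
Every row evaluates to true.

Yes, it is a tautology.


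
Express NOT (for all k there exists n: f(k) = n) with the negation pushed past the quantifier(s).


Negation flips each quantifier (∀↔∃) and negates the inner predicate.
¬(for all k there exists n: φ) = there exists k for all n: ¬φ.

there exists k for all n: NOT(f(k) = n)


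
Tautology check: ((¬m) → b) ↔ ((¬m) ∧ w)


Build the truth table over {b, m, w}:
b | m | w | φ
-------------
F | F | F | T
T | F | F | F
F | T | F | F
T | T | F | F
F | F | T | F
T | F | T | T
F | T | T | F
T | T | T | F
Counterexample at row 2: with b=T, m=F, w=F, the formula is F.

No, it is not a tautology.


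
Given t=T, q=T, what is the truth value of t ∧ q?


Conjunction is true only when both operands are true.
Substitute: t=T, q=T.
T ∧ T evaluates to T.

T


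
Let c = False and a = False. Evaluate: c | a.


Disjunction is false only when both operands are false.
Substitute: c=False, a=False.
False | False evaluates to False.

False


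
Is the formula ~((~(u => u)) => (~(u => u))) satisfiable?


Check all 2 assignments over {u}:
u | φ
-----
False | False
True | False
No assignment makes the formula true.

Unsatisfiable.


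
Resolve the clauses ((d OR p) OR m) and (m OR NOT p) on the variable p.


The clauses contain complementary literals p and NOTp.
Resolution eliminates this pair and disjoins the remaining literals (merging duplicates).

(m OR d)


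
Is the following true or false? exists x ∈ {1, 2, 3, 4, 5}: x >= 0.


Evaluate the predicate on each element: 1:True, 2:True, 3:True, 4:True, 5:True.
Witness x = 1 satisfies the predicate.

True


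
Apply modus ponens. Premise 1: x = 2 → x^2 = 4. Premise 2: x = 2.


Modus ponens: from (P → Q) and P, infer Q.
P = 'x = 2' is asserted, and P → Q holds, so Q follows.

x^2 = 4.


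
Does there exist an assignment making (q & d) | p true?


Search for a satisfying assignment over {d, p, q}.
Try d=False, p=True, q=False: the formula evaluates to True.
A satisfying assignment exists.

Satisfiable.


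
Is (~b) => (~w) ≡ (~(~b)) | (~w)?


Compare truth tables:
b | w | φ | ψ
-------------
False | False | True | True
True | False | True | True
False | True | False | False
True | True | True | True
The columns φ and ψ agree on every row.

Yes, they are logically equivalent.


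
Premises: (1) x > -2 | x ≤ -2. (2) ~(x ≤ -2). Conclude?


Disjunctive syllogism: from (P ∨ Q) and ¬P, infer Q.
One disjunct, 'x ≤ -2', is ruled out; the other must hold.

x > -2


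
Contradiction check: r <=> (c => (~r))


Truth table over {c, r}:
c | r | φ
---------
False | False | False
True | False | False
False | True | True
True | True | False
Satisfying assignment at row 3: c=False, r=True gives True.

No, it is not a contradiction.


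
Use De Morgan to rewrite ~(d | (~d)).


De Morgan: the negation of a disjunction is the conjunction of the negations.
Distribute ~ across |, flipping it to &, and negate each literal.

(~d) & d


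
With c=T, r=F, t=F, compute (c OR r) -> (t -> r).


Substitute c=T, r=F, t=F:
c OR r = T OR F = T
t -> r = F -> F = T
(c OR r) -> (t -> r) = T -> T = T

T


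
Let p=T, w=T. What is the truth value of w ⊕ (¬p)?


Substitute p=T, w=T:
¬p = F
w ⊕ (¬p) = T ⊕ F = T

T


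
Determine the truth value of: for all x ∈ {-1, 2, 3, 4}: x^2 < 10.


Evaluate the predicate on each element: -1:T, 2:T, 3:T, 4:F.
Counterexample x = 4 fails the predicate.

F


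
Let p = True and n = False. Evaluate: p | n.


Disjunction is false only when both operands are false.
Substitute: p=True, n=False.
True | False evaluates to True.

True


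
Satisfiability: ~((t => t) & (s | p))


Search for a satisfying assignment over {p, s, t}.
Try p=False, s=False, t=False: the formula evaluates to True.
A satisfying assignment exists.

Satisfiable.


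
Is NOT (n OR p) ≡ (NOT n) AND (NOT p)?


Compare truth tables:
n | p | φ | ψ
-------------
F | F | T | T
T | F | F | F
F | T | F | F
T | T | F | F
The columns φ and ψ agree on every row.

Yes, they are logically equivalent.


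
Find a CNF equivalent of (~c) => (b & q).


Step 1: Rewrite (¬c) → (b ∧ q) as ¬(¬c) ∨ (b ∧ q).
Step 2: Distribute ∨ over ∧.
Step 3: Eliminate any double negations (¬¬X = X).

(c | b) & (c | q)


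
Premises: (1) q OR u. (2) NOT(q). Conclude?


Disjunctive syllogism: from (P ∨ Q) and ¬P, infer Q.
One disjunct, 'q', is ruled out; the other must hold.

u


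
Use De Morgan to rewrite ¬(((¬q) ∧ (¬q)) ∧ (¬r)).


De Morgan: the negation of a conjunction is the disjunction of the negations.
Distribute ¬ across ∧, flipping it to ∨, and negate each literal.

(q ∨ q) ∨ r


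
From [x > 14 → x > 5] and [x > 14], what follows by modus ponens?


Modus ponens: from (P → Q) and P, infer Q.
P = 'x > 14' is asserted, and P → Q holds, so Q follows.

x > 5.


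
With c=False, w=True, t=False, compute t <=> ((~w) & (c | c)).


Substitute c=False, w=True, t=False:
~w = False
c | c = False | False = False
(~w) & (c | c) = False & False = False
t <=> ((~w) & (c | c)) = False <=> False = True

True


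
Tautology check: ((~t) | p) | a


Build the truth table over {a, p, t}:
a | p | t | φ
-------------
False | False | False | True
True | False | False | True
False | True | False | True
True | True | False | True
False | False | True | False
True | False | True | True
False | True | True | True
True | True | True | True
Counterexample at row 5: with a=False, p=False, t=True, the formula is False.

No, it is not a tautology.


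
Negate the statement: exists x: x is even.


¬(forall x: φ) = exists x: ¬φ, and ¬(exists x: φ) = forall x: ¬φ.
Apply to the existential statement.

forall x: ~(x is even)


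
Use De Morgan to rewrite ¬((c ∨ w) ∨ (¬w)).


De Morgan: the negation of a disjunction is the conjunction of the negations.
Distribute ¬ across ∨, flipping it to ∧, and negate each literal.

((¬c) ∧ (¬w)) ∧ w


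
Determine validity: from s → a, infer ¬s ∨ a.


This matches the form of material implication: the conclusion follows in every model of the premises.

Valid.


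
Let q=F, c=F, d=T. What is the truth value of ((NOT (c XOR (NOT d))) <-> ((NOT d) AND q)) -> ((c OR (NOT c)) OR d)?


Substitute q=F, c=F, d=T:
NOT d = F
c XOR (NOT d) = F XOR F = F
NOT (c XOR (NOT d)) = T
NOT d = F
(NOT d) AND q = F AND F = F
(NOT (c XOR (NOT d))) <-> ((NOT d) AND q) = T <-> F = F
NOT c = T
c OR (NOT c) = F OR T = T
(c OR (NOT c)) OR d = T OR T = T
((NOT (c XOR (NOT d))) <-> ((NOT d) AND q)) -> ((c OR (NOT c)) OR d) = F -> T = T

T


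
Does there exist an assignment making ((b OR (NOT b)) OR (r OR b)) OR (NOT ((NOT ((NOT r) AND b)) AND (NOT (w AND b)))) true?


Search for a satisfying assignment over {b, r, w}.
Try b=F, r=F, w=F: the formula evaluates to T.
A satisfying assignment exists.

Satisfiable.


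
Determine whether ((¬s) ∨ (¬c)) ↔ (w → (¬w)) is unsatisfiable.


Truth table over {c, s, w}:
c | s | w | φ
-------------
F | F | F | T
T | F | F | T
F | T | F | T
T | T | F | F
F | F | T | F
T | F | T | F
F | T | T | F
T | T | T | T
Satisfying assignment at row 1: c=F, s=F, w=F gives T.

No, it is not a contradiction.


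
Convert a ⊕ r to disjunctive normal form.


Step 1: a ⊕ r is true exactly when they disagree: (a ∧ ¬r) ∨ (¬a ∧ r).

(a ∧ (¬r)) ∨ ((¬a) ∧ r)


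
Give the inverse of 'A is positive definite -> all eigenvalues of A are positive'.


The inverse of (P → Q) is (¬P → ¬Q). It is equivalent to the converse, not to the original.
Here P = 'A is positive definite' and Q = 'all eigenvalues of A are positive'.

If not (A is positive definite), then not (all eigenvalues of A are positive).


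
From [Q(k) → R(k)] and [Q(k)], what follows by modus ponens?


Modus ponens: from (P → Q) and P, infer Q.
P = 'Q(k)' is asserted, and P → Q holds, so Q follows.

R(k).


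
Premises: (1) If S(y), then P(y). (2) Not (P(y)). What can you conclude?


Modus tollens: from (P → Q) and ¬Q, infer ¬P.
Q = 'P(y)' is denied; since P → Q, P must also fail.

Not (S(y)).


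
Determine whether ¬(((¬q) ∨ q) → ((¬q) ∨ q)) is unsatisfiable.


Truth table over {q}:
q | φ
-----
F | F
T | F
Every row is false.

Yes, it is a contradiction.


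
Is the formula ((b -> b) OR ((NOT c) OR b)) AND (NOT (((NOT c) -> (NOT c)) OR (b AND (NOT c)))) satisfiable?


Check all 4 assignments over {b, c}:
b | c | φ
---------
F | F | F
T | F | F
F | T | F
T | T | F
No assignment makes the formula true.

Unsatisfiable.


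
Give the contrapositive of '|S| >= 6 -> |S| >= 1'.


The contrapositive of (P → Q) is (¬Q → ¬P); it is logically equivalent to the original.
Here P = '|S| >= 6' and Q = '|S| >= 1'.

If not (|S| >= 1), then not (|S| >= 6).


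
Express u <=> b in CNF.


Step 1: Rewrite u ↔ b as (u → b) ∧ (b → u).
Step 2: Rewrite each implication as a disjunction.

((~u) | b) & ((~b) | u)


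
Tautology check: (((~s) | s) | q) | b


Build the truth table over {b, q, s}:
b | q | s | φ
-------------
False | False | False | True
True | False | False | True
False | True | False | True
True | True | False | True
False | False | True | True
True | False | True | True
False | True | True | True
True | True | True | True
Every row evaluates to true.

Yes, it is a tautology.


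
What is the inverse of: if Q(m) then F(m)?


The inverse of (P → Q) is (¬P → ¬Q). It is equivalent to the converse, not to the original.
Here P = 'Q(m)' and Q = 'F(m)'.

If not (Q(m)), then not (F(m)).


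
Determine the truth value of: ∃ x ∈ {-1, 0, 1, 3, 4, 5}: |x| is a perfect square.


Evaluate the predicate on each element: -1:T, 0:T, 1:T, 3:F, 4:T, 5:F.
Witness x = -1 satisfies the predicate.

T


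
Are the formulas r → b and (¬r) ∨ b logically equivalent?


Compare truth tables:
b | r | φ | ψ
-------------
F | F | T | T
T | F | T | T
F | T | F | F
T | T | T | T
The columns φ and ψ agree on every row.

Yes, they are logically equivalent.


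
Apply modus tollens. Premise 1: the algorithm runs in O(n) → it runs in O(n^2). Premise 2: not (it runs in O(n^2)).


Modus tollens: from (P → Q) and ¬Q, infer ¬P.
Q = 'it runs in O(n^2)' is denied; since P → Q, P must also fail.

Not (the algorithm runs in O(n)).


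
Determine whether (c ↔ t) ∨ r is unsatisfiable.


Truth table over {c, r, t}:
c | r | t | φ
-------------
F | F | F | T
T | F | F | F
F | T | F | T
T | T | F | T
F | F | T | F
T | F | T | T
F | T | T | T
T | T | T | T
Satisfying assignment at row 1: c=F, r=F, t=F gives T.

No, it is not a contradiction.


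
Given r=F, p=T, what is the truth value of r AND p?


Conjunction is true only when both operands are true.
Substitute: r=F, p=T.
F AND T evaluates to F.

F


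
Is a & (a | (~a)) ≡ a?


Compare truth tables:
a | φ | ψ
---------
False | False | False
True | True | True
The columns φ and ψ agree on every row.

Yes, they are logically equivalent.


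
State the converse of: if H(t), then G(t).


The converse of (P → Q) is (Q → P). It is not in general equivalent to the original.
Here P = 'H(t)' and Q = 'G(t)'.

If G(t), then H(t).


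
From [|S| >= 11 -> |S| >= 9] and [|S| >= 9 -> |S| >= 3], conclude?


Hypothetical syllogism: from (P → Q) and (Q → R), infer (P → R).
Chain the two implications through the shared middle term '|S| >= 9'.

|S| >= 11 -> |S| >= 3


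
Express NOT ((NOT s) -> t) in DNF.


Step 1: Rewrite implication then negate: ¬(¬(¬s) ∨ t) = (¬s) ∧ ¬t.

(NOT s) AND (NOT t)


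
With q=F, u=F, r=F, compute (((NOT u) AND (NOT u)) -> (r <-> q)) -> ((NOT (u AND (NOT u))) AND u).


Substitute q=F, u=F, r=F:
NOT u = T
NOT u = T
(NOT u) AND (NOT u) = T AND T = T
r <-> q = F <-> F = T
((NOT u) AND (NOT u)) -> (r <-> q) = T -> T = T
NOT u = T
u AND (NOT u) = F AND T = F
NOT (u AND (NOT u)) = T
(NOT (u AND (NOT u))) AND u = T AND F = F
(((NOT u) AND (NOT u)) -> (r <-> q)) -> ((NOT (u AND (NOT u))) AND u) = T -> F = F

F


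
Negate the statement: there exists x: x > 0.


¬(for all x: φ) = there exists x: ¬φ, and ¬(there exists x: φ) = for all x: ¬φ.
Apply to the existential statement.

for all x: NOT(x > 0)


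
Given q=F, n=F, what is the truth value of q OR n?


Disjunction is false only when both operands are false.
Substitute: q=F, n=F.
F OR F evaluates to F.

F


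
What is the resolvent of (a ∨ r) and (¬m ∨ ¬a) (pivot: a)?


The clauses contain complementary literals a and ¬a.
Resolution eliminates this pair and disjoins the remaining literals (merging duplicates).

(r ∨ ¬m)


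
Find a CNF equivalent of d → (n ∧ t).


Step 1: Rewrite d → (n ∧ t) as ¬d ∨ (n ∧ t).
Step 2: Distribute ∨ over ∧.

((¬d) ∨ n) ∧ ((¬d) ∨ t)


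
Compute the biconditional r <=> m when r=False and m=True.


Biconditional is true when both operands have the same truth value.
Substitute: r=False, m=True.
False <=> True evaluates to False.

False


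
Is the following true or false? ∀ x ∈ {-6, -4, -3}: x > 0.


Evaluate the predicate on each element: -6:F, -4:F, -3:F.
Counterexample x = -6 fails the predicate.

F


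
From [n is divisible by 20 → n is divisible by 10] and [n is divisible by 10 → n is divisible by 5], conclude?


Hypothetical syllogism: from (P → Q) and (Q → R), infer (P → R).
Chain the two implications through the shared middle term 'n is divisible by 10'.

n is divisible by 20 → n is divisible by 5


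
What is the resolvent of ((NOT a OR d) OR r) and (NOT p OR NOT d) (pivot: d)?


The clauses contain complementary literals d and NOTd.
Resolution eliminates this pair and disjoins the remaining literals (merging duplicates).

((r OR NOT a) OR NOT p)


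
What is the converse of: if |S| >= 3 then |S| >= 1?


The converse of (P → Q) is (Q → P). It is not in general equivalent to the original.
Here P = '|S| >= 3' and Q = '|S| >= 1'.

If |S| >= 1, then |S| >= 3.


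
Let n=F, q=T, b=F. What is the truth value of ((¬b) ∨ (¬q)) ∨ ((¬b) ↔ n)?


Substitute n=F, q=T, b=F:
¬b = T
¬q = F
(¬b) ∨ (¬q) = T ∨ F = T
¬b = T
(¬b) ↔ n = T ↔ F = F
((¬b) ∨ (¬q)) ∨ ((¬b) ↔ n) = T ∨ F = T

T


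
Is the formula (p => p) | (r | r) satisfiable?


Search for a satisfying assignment over {p, r}.
Try p=False, r=False: the formula evaluates to True.
A satisfying assignment exists.

Satisfiable.


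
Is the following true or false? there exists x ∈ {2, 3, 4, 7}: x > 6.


Evaluate the predicate on each element: 2:F, 3:F, 4:F, 7:T.
Witness x = 7 satisfies the predicate.

T


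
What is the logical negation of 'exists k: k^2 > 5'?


¬(forall x: φ) = exists x: ¬φ, and ¬(exists x: φ) = forall x: ¬φ.
Apply to the existential statement.

forall k: ~(k^2 > 5)


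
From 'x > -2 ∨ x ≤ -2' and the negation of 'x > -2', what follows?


Disjunctive syllogism: from (P ∨ Q) and ¬P, infer Q.
One disjunct, 'x > -2', is ruled out; the other must hold.

x ≤ -2


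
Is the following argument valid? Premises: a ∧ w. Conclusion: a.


This matches the form of conjunction elimination: the conclusion follows in every model of the premises.

Valid.


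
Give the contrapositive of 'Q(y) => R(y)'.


The contrapositive of (P → Q) is (¬Q → ¬P); it is logically equivalent to the original.
Here P = 'Q(y)' and Q = 'R(y)'.

If not (R(y)), then not (Q(y)).


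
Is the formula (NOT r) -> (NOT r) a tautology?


Build the truth table over {r}:
r | φ
-----
F | T
T | T
Every row evaluates to true.

Yes, it is a tautology.


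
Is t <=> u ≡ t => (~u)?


Compare truth tables:
t | u | φ | ψ
-------------
False | False | True | True
True | False | False | True
False | True | False | True
True | True | True | False
They differ at row 2 (t=True, u=False): φ=False but ψ=True.

No, they are not logically equivalent.


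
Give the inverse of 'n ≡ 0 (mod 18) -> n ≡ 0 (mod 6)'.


The inverse of (P → Q) is (¬P → ¬Q). It is equivalent to the converse, not to the original.
Here P = 'n ≡ 0 (mod 18)' and Q = 'n ≡ 0 (mod 6)'.

If not (n ≡ 0 (mod 18)), then not (n ≡ 0 (mod 6)).


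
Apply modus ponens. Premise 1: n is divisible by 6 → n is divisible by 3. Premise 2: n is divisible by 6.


Modus ponens: from (P → Q) and P, infer Q.
P = 'n is divisible by 6' is asserted, and P → Q holds, so Q follows.

n is divisible by 3.


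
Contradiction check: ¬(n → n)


Truth table over {n}:
n | φ
-----
F | F
T | F
Every row is false.

Yes, it is a contradiction.


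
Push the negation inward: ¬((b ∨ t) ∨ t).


De Morgan: the negation of a disjunction is the conjunction of the negations.
Distribute ¬ across ∨, flipping it to ∧, and negate each literal.

((¬b) ∧ (¬t)) ∧ (¬t)


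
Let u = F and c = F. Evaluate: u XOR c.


Exclusive or is true when exactly one operand is true.
Substitute: u=F, c=F.
F XOR F evaluates to F.

F


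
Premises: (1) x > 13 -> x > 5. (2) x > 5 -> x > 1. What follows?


Hypothetical syllogism: from (P → Q) and (Q → R), infer (P → R).
Chain the two implications through the shared middle term 'x > 5'.

x > 13 -> x > 1


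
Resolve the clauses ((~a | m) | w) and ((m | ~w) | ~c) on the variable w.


The clauses contain complementary literals w and ~w.
Resolution eliminates this pair and disjoins the remaining literals (merging duplicates).

((m | ~a) | ~c)


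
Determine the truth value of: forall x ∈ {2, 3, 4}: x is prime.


Evaluate the predicate on each element: 2:True, 3:True, 4:False.
Counterexample x = 4 fails the predicate.

False


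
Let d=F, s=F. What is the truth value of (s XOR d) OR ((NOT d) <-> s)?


Substitute d=F, s=F:
s XOR d = F XOR F = F
NOT d = T
(NOT d) <-> s = T <-> F = F
(s XOR d) OR ((NOT d) <-> s) = F OR F = F

F


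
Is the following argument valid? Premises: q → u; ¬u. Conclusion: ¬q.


This matches the form of modus tollens: the conclusion follows in every model of the premises.

Valid.


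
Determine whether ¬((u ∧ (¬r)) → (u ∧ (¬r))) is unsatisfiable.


Truth table over {r, u}:
r | u | φ
---------
F | F | F
T | F | F
F | T | F
T | T | F
Every row is false.

Yes, it is a contradiction.


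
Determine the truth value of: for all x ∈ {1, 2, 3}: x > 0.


Evaluate the predicate on each element: 1:T, 2:T, 3:T.
Every element satisfies the predicate.

T
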